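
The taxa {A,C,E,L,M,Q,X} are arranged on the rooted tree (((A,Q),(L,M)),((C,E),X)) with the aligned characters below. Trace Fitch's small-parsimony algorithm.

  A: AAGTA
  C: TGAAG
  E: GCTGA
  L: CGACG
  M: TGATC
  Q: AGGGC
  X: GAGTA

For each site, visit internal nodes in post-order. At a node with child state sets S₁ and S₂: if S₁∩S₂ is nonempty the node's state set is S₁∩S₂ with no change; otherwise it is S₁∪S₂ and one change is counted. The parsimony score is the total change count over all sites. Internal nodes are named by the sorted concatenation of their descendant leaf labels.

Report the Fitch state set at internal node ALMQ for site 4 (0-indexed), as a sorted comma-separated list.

C

site 0, node AQ: A={A} ∩ Q={A} → {A} (+0)
site 0, node LM: L={C} ∪ M={T} → {C,T} (+1)
site 0, node ALMQ: AQ={A} ∪ LM={C,T} → {A,C,T} (+1)
site 0, node CE: C={T} ∪ E={G} → {G,T} (+1)
site 0, node CEX: CE={G,T} ∩ X={G} → {G} (+0)
site 0, node ACELMQX: ALMQ={A,C,T} ∪ CEX={G} → {A,C,G,T} (+1)
site 1, node AQ: A={A} ∪ Q={G} → {A,G} (+1)
site 1, node LM: L={G} ∩ M={G} → {G} (+0)
site 1, node ALMQ: AQ={A,G} ∩ LM={G} → {G} (+0)
site 1, node CE: C={G} ∪ E={C} → {C,G} (+1)
site 1, node CEX: CE={C,G} ∪ X={A} → {A,C,G} (+1)
site 1, node ACELMQX: ALMQ={G} ∩ CEX={A,C,G} → {G} (+0)
site 2, node AQ: A={G} ∩ Q={G} → {G} (+0)
site 2, node LM: L={A} ∩ M={A} → {A} (+0)
site 2, node ALMQ: AQ={G} ∪ LM={A} → {A,G} (+1)
site 2, node CE: C={A} ∪ E={T} → {A,T} (+1)
site 2, node CEX: CE={A,T} ∪ X={G} → {A,G,T} (+1)
site 2, node ACELMQX: ALMQ={A,G} ∩ CEX={A,G,T} → {A,G} (+0)
site 3, node AQ: A={T} ∪ Q={G} → {G,T} (+1)
site 3, node LM: L={C} ∪ M={T} → {C,T} (+1)
site 3, node ALMQ: AQ={G,T} ∩ LM={C,T} → {T} (+0)
site 3, node CE: C={A} ∪ E={G} → {A,G} (+1)
site 3, node CEX: CE={A,G} ∪ X={T} → {A,G,T} (+1)
site 3, node ACELMQX: ALMQ={T} ∩ CEX={A,G,T} → {T} (+0)
site 4, node AQ: A={A} ∪ Q={C} → {A,C} (+1)
site 4, node LM: L={G} ∪ M={C} → {C,G} (+1)
site 4, node ALMQ: AQ={A,C} ∩ LM={C,G} → {C} (+0)
site 4, node CE: C={G} ∪ E={A} → {A,G} (+1)
site 4, node CEX: CE={A,G} ∩ X={A} → {A} (+0)
site 4, node ACELMQX: ALMQ={C} ∪ CEX={A} → {A,C} (+1)
per-site changes: [4, 3, 3, 4, 4]; total = 18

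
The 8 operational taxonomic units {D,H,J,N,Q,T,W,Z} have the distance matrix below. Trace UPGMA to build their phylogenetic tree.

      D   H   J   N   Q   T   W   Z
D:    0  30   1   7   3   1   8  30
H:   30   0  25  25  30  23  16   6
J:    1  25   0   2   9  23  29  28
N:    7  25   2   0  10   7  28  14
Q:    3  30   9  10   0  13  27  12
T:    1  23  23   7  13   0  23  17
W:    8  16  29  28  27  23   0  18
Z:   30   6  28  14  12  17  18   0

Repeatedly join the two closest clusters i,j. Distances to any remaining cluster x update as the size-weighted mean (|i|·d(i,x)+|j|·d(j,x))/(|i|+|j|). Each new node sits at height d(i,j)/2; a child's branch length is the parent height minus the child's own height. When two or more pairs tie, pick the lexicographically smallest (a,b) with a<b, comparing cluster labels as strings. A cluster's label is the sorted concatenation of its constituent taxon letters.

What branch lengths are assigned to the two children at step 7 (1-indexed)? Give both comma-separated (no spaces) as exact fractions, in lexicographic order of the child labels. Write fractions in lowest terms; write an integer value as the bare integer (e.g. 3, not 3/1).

1. join D+J (d=1) ⇒ DJ; edges |D|=1/2, |J|=1/2
  updated: d(DJ,H)=55/2, d(DJ,N)=9/2, d(DJ,Q)=6, d(DJ,T)=12, d(DJ,W)=37/2, d(DJ,Z)=29
2. join DJ+N (d=9/2) ⇒ DJN; edges |DJ|=7/4, |N|=9/4
  updated: d(DJN,H)=80/3, d(DJN,Q)=22/3, d(DJN,T)=31/3, d(DJN,W)=65/3, d(DJN,Z)=24
3. join H+Z (d=6) ⇒ HZ; edges |H|=3, |Z|=3
  updated: d(DJN,HZ)=76/3, d(HZ,Q)=21, d(HZ,T)=20, d(HZ,W)=17
4. join DJN+Q (d=22/3) ⇒ DJNQ; edges |DJN|=17/12, |Q|=11/3
  updated: d(DJNQ,HZ)=97/4, d(DJNQ,T)=11, d(DJNQ,W)=23
5. join DJNQ+T (d=11) ⇒ DJNQT; edges |DJNQ|=11/6, |T|=11/2
  updated: d(DJNQT,HZ)=117/5, d(DJNQT,W)=23
6. join HZ+W (d=17) ⇒ HWZ; edges |HZ|=11/2, |W|=17/2
  updated: d(DJNQT,HWZ)=349/15
7. join DJNQT+HWZ (d=349/15) ⇒ DHJNQTWZ; edges |DJNQT|=92/15, |HWZ|=47/15
final tree: (((((D:1/2,J:1/2):7/4,N:9/4):17/12,Q:11/3):11/6,T:11/2):92/15,((H:3,Z:3):11/2,W:17/2):47/15)
total length: 2801/60

92/15,47/15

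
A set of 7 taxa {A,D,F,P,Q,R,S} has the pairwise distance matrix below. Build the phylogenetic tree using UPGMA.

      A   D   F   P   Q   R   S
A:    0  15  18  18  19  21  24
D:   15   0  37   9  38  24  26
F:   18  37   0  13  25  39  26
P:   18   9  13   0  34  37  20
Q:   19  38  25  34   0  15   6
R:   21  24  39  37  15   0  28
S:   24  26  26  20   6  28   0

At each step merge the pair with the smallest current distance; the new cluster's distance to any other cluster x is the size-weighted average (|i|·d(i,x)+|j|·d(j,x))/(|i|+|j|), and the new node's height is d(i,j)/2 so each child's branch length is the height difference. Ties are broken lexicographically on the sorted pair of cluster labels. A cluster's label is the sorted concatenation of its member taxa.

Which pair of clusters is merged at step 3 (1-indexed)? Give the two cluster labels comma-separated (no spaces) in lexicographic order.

iteration 1: select Q,S (d=6); attach at lengths (3, 3); label the merged cluster QS
  updated: d(A,QS)=43/2, d(D,QS)=32, d(F,QS)=51/2, d(P,QS)=27, d(QS,R)=43/2
iteration 2: select D,P (d=9); attach at lengths (9/2, 9/2); label the merged cluster DP
  updated: d(A,DP)=33/2, d(DP,F)=25, d(DP,QS)=59/2, d(DP,R)=61/2
iteration 3: select A,DP (d=33/2); attach at lengths (33/4, 15/4); label the merged cluster ADP
  updated: d(ADP,F)=68/3, d(ADP,QS)=161/6, d(ADP,R)=82/3
iteration 4: select QS,R (d=43/2); attach at lengths (31/4, 43/4); label the merged cluster QRS
  updated: d(ADP,QRS)=27, d(F,QRS)=30
iteration 5: select ADP,F (d=68/3); attach at lengths (37/12, 34/3); label the merged cluster ADFP
  updated: d(ADFP,QRS)=111/4
iteration 6: select ADFP,QRS (d=111/4); attach at lengths (61/24, 25/8); label the merged cluster ADFPQRS
final tree: (((A:33/4,(D:9/2,P:9/2):15/4):37/12,F:34/3):61/24,((Q:3,S:3):31/4,R:43/4):25/8)
total length: 787/12

A,DP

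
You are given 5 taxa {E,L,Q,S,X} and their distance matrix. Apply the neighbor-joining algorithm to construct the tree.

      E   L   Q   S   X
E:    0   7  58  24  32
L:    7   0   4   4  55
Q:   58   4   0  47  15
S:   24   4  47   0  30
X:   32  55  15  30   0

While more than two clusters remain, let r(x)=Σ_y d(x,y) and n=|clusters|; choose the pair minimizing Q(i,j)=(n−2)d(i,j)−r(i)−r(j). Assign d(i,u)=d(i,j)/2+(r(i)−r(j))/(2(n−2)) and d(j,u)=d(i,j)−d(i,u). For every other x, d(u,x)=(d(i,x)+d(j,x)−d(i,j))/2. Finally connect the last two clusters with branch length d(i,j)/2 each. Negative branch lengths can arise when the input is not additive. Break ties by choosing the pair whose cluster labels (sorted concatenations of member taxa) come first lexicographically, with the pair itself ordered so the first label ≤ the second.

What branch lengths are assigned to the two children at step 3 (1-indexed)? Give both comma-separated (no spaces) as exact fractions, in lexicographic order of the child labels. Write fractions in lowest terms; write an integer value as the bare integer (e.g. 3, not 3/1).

1. join Q+X (d=15, Q=-211) ⇒ QX; edges |Q|=37/6, |X|=53/6
  updated: d(E,QX)=75/2, d(L,QX)=22, d(QX,S)=31
2. join E+L (d=7, Q=-175/2) ⇒ EL; edges |E|=99/8, |L|=-43/8
  updated: d(EL,QX)=105/4, d(EL,S)=21/2
3. join EL+QX (d=105/4, Q=-271/4) ⇒ ELQX; edges |EL|=23/8, |QX|=187/8
  updated: d(ELQX,S)=61/8
4. join ELQX+S (d=61/8) ⇒ ELQSX; edges |ELQX|=61/16, |S|=61/16
final tree: (((E:99/8,L:-43/8):23/8,(Q:37/6,X:53/6):187/8):61/16,S:61/16)
total length: 447/8

23/8,187/8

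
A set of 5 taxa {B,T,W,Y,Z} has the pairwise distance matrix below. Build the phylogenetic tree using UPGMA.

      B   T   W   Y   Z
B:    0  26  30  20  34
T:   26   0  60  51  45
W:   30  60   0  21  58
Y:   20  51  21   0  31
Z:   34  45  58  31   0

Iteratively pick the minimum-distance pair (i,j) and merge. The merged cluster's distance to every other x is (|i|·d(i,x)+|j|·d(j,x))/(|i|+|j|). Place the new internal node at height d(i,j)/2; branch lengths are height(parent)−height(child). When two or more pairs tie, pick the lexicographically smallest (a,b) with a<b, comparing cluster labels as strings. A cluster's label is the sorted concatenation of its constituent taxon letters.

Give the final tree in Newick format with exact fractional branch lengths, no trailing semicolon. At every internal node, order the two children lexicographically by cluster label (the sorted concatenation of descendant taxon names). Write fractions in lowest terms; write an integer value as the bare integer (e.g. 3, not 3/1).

((((B:10,Y:10):11/4,W:51/4):31/4,Z:41/2):9/4,T:91/4)

1. join B+Y (d=20) ⇒ BY; edges |B|=10, |Y|=10
  updated: d(BY,T)=77/2, d(BY,W)=51/2, d(BY,Z)=65/2
2. join BY+W (d=51/2) ⇒ BWY; edges |BY|=11/4, |W|=51/4
  updated: d(BWY,T)=137/3, d(BWY,Z)=41
3. join BWY+Z (d=41) ⇒ BWYZ; edges |BWY|=31/4, |Z|=41/2
  updated: d(BWYZ,T)=91/2
4. join BWYZ+T (d=91/2) ⇒ BTWYZ; edges |BWYZ|=9/4, |T|=91/4
final tree: ((((B:10,Y:10):11/4,W:51/4):31/4,Z:41/2):9/4,T:91/4)
total length: 355/4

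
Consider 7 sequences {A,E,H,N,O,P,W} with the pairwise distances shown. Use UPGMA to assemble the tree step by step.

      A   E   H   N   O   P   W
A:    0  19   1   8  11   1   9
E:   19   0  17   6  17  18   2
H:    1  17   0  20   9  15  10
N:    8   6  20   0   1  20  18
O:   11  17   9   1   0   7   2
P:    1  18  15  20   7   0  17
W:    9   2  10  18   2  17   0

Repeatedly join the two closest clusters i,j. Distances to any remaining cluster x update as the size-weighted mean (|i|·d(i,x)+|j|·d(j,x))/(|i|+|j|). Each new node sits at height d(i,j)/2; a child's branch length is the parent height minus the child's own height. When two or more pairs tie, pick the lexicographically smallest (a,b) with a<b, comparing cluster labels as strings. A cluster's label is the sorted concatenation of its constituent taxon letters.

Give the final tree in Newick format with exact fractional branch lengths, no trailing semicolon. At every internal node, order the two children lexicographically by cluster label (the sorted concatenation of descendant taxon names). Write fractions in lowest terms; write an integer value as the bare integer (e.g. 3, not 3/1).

iteration 1: select A,H (d=1); attach at lengths (1/2, 1/2); label the merged cluster AH
  updated: d(AH,E)=18, d(AH,N)=14, d(AH,O)=10, d(AH,P)=8, d(AH,W)=19/2
iteration 2: select N,O (d=1); attach at lengths (1/2, 1/2); label the merged cluster NO
  updated: d(AH,NO)=12, d(E,NO)=23/2, d(NO,P)=27/2, d(NO,W)=10
iteration 3: select E,W (d=2); attach at lengths (1, 1); label the merged cluster EW
  updated: d(AH,EW)=55/4, d(EW,NO)=43/4, d(EW,P)=35/2
iteration 4: select AH,P (d=8); attach at lengths (7/2, 4); label the merged cluster AHP
  updated: d(AHP,EW)=15, d(AHP,NO)=25/2
iteration 5: select EW,NO (d=43/4); attach at lengths (35/8, 39/8); label the merged cluster ENOW
  updated: d(AHP,ENOW)=55/4
iteration 6: select AHP,ENOW (d=55/4); attach at lengths (23/8, 3/2); label the merged cluster AEHNOPW
final tree: (((A:1/2,H:1/2):7/2,P:4):23/8,((E:1,W:1):35/8,(N:1/2,O:1/2):39/8):3/2)
total length: 201/8

(((A:1/2,H:1/2):7/2,P:4):23/8,((E:1,W:1):35/8,(N:1/2,O:1/2):39/8):3/2)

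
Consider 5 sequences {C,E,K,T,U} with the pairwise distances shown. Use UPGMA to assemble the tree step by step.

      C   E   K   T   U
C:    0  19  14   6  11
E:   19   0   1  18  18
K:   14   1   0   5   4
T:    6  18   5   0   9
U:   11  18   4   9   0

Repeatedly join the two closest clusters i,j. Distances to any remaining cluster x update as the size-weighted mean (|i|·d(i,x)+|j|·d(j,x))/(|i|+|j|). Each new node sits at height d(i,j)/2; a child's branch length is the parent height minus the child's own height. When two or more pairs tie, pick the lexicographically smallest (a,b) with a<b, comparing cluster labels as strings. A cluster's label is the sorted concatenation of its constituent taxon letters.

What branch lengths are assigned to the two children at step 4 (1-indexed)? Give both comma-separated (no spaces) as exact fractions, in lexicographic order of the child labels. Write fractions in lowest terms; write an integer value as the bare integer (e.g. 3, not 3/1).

1. join E+K (d=1) ⇒ EK; edges |E|=1/2, |K|=1/2
  updated: d(C,EK)=33/2, d(EK,T)=23/2, d(EK,U)=11
2. join C+T (d=6) ⇒ CT; edges |C|=3, |T|=3
  updated: d(CT,EK)=14, d(CT,U)=10
3. join CT+U (d=10) ⇒ CTU; edges |CT|=2, |U|=5
  updated: d(CTU,EK)=13
4. join CTU+EK (d=13) ⇒ CEKTU; edges |CTU|=3/2, |EK|=6
final tree: (((C:3,T:3):2,U:5):3/2,(E:1/2,K:1/2):6)
total length: 43/2

3/2,6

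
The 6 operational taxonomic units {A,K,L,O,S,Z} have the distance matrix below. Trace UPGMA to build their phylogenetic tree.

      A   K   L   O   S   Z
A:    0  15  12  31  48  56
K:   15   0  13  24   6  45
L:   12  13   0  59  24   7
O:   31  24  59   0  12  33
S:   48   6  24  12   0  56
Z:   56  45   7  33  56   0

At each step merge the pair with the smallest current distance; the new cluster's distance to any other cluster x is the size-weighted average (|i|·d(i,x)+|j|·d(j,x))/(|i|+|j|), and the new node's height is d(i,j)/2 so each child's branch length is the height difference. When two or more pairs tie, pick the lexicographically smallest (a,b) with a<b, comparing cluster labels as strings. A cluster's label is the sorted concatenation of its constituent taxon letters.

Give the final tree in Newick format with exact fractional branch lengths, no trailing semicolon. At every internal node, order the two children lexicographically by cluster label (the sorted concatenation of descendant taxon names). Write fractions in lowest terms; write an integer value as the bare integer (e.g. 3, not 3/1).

((A:47/3,((K:3,S:3):6,O:9):20/3):71/24,(L:7/2,Z:7/2):121/8)

1. join K+S (d=6) ⇒ KS; edges |K|=3, |S|=3
  updated: d(A,KS)=63/2, d(KS,L)=37/2, d(KS,O)=18, d(KS,Z)=101/2
2. join L+Z (d=7) ⇒ LZ; edges |L|=7/2, |Z|=7/2
  updated: d(A,LZ)=34, d(KS,LZ)=69/2, d(LZ,O)=46
3. join KS+O (d=18) ⇒ KOS; edges |KS|=6, |O|=9
  updated: d(A,KOS)=94/3, d(KOS,LZ)=115/3
4. join A+KOS (d=94/3) ⇒ AKOS; edges |A|=47/3, |KOS|=20/3
  updated: d(AKOS,LZ)=149/4
5. join AKOS+LZ (d=149/4) ⇒ AKLOSZ; edges |AKOS|=71/24, |LZ|=121/8
final tree: ((A:47/3,((K:3,S:3):6,O:9):20/3):71/24,(L:7/2,Z:7/2):121/8)
total length: 821/12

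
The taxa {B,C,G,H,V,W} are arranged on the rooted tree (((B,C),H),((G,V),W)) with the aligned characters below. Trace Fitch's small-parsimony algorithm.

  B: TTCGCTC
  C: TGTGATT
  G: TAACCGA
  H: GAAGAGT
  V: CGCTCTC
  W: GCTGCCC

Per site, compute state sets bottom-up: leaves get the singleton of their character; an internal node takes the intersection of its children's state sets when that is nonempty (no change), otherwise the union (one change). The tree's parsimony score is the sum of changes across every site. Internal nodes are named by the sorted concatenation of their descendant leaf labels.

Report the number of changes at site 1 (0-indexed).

4

site 0, node BC: B={T} ∩ C={T} → {T} (+0)
site 0, node BCH: BC={T} ∪ H={G} → {G,T} (+1)
site 0, node GV: G={T} ∪ V={C} → {C,T} (+1)
site 0, node GVW: GV={C,T} ∪ W={G} → {C,G,T} (+1)
site 0, node BCGHVW: BCH={G,T} ∩ GVW={C,G,T} → {G,T} (+0)
site 1, node BC: B={T} ∪ C={G} → {G,T} (+1)
site 1, node BCH: BC={G,T} ∪ H={A} → {A,G,T} (+1)
site 1, node GV: G={A} ∪ V={G} → {A,G} (+1)
site 1, node GVW: GV={A,G} ∪ W={C} → {A,C,G} (+1)
site 1, node BCGHVW: BCH={A,G,T} ∩ GVW={A,C,G} → {A,G} (+0)
site 2, node BC: B={C} ∪ C={T} → {C,T} (+1)
site 2, node BCH: BC={C,T} ∪ H={A} → {A,C,T} (+1)
site 2, node GV: G={A} ∪ V={C} → {A,C} (+1)
site 2, node GVW: GV={A,C} ∪ W={T} → {A,C,T} (+1)
site 2, node BCGHVW: BCH={A,C,T} ∩ GVW={A,C,T} → {A,C,T} (+0)
site 3, node BC: B={G} ∩ C={G} → {G} (+0)
site 3, node BCH: BC={G} ∩ H={G} → {G} (+0)
site 3, node GV: G={C} ∪ V={T} → {C,T} (+1)
site 3, node GVW: GV={C,T} ∪ W={G} → {C,G,T} (+1)
site 3, node BCGHVW: BCH={G} ∩ GVW={C,G,T} → {G} (+0)
site 4, node BC: B={C} ∪ C={A} → {A,C} (+1)
site 4, node BCH: BC={A,C} ∩ H={A} → {A} (+0)
site 4, node GV: G={C} ∩ V={C} → {C} (+0)
site 4, node GVW: GV={C} ∩ W={C} → {C} (+0)
site 4, node BCGHVW: BCH={A} ∪ GVW={C} → {A,C} (+1)
site 5, node BC: B={T} ∩ C={T} → {T} (+0)
site 5, node BCH: BC={T} ∪ H={G} → {G,T} (+1)
site 5, node GV: G={G} ∪ V={T} → {G,T} (+1)
site 5, node GVW: GV={G,T} ∪ W={C} → {C,G,T} (+1)
site 5, node BCGHVW: BCH={G,T} ∩ GVW={C,G,T} → {G,T} (+0)
site 6, node BC: B={C} ∪ C={T} → {C,T} (+1)
site 6, node BCH: BC={C,T} ∩ H={T} → {T} (+0)
site 6, node GV: G={A} ∪ V={C} → {A,C} (+1)
site 6, node GVW: GV={A,C} ∩ W={C} → {C} (+0)
site 6, node BCGHVW: BCH={T} ∪ GVW={C} → {C,T} (+1)
per-site changes: [3, 4, 4, 2, 2, 3, 3]; total = 21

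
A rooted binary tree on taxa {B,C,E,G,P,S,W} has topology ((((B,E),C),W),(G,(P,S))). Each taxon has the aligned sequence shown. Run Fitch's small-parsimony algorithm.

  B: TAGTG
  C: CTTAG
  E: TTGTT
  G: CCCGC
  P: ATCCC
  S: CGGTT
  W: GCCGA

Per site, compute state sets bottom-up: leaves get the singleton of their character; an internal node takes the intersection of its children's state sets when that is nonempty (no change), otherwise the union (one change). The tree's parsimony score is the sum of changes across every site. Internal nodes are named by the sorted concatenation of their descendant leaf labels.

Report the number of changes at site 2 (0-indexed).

[col 0] BE: children B:{T}, E:{T} ∩→ {T}; cost 0
[col 0] BCE: children BE:{T}, C:{C} ∪→ {C,T}; cost 1
[col 0] BCEW: children BCE:{C,T}, W:{G} ∪→ {C,G,T}; cost 1
[col 0] PS: children P:{A}, S:{C} ∪→ {A,C}; cost 1
[col 0] GPS: children G:{C}, PS:{A,C} ∩→ {C}; cost 0
[col 0] BCEGPSW: children BCEW:{C,G,T}, GPS:{C} ∩→ {C}; cost 0
[col 1] BE: children B:{A}, E:{T} ∪→ {A,T}; cost 1
[col 1] BCE: children BE:{A,T}, C:{T} ∩→ {T}; cost 0
[col 1] BCEW: children BCE:{T}, W:{C} ∪→ {C,T}; cost 1
[col 1] PS: children P:{T}, S:{G} ∪→ {G,T}; cost 1
[col 1] GPS: children G:{C}, PS:{G,T} ∪→ {C,G,T}; cost 1
[col 1] BCEGPSW: children BCEW:{C,T}, GPS:{C,G,T} ∩→ {C,T}; cost 0
[col 2] BE: children B:{G}, E:{G} ∩→ {G}; cost 0
[col 2] BCE: children BE:{G}, C:{T} ∪→ {G,T}; cost 1
[col 2] BCEW: children BCE:{G,T}, W:{C} ∪→ {C,G,T}; cost 1
[col 2] PS: children P:{C}, S:{G} ∪→ {C,G}; cost 1
[col 2] GPS: children G:{C}, PS:{C,G} ∩→ {C}; cost 0
[col 2] BCEGPSW: children BCEW:{C,G,T}, GPS:{C} ∩→ {C}; cost 0
[col 3] BE: children B:{T}, E:{T} ∩→ {T}; cost 0
[col 3] BCE: children BE:{T}, C:{A} ∪→ {A,T}; cost 1
[col 3] BCEW: children BCE:{A,T}, W:{G} ∪→ {A,G,T}; cost 1
[col 3] PS: children P:{C}, S:{T} ∪→ {C,T}; cost 1
[col 3] GPS: children G:{G}, PS:{C,T} ∪→ {C,G,T}; cost 1
[col 3] BCEGPSW: children BCEW:{A,G,T}, GPS:{C,G,T} ∩→ {G,T}; cost 0
[col 4] BE: children B:{G}, E:{T} ∪→ {G,T}; cost 1
[col 4] BCE: children BE:{G,T}, C:{G} ∩→ {G}; cost 0
[col 4] BCEW: children BCE:{G}, W:{A} ∪→ {A,G}; cost 1
[col 4] PS: children P:{C}, S:{T} ∪→ {C,T}; cost 1
[col 4] GPS: children G:{C}, PS:{C,T} ∩→ {C}; cost 0
[col 4] BCEGPSW: children BCEW:{A,G}, GPS:{C} ∪→ {A,C,G}; cost 1
per-site changes: [3, 4, 3, 4, 4]; total = 18

3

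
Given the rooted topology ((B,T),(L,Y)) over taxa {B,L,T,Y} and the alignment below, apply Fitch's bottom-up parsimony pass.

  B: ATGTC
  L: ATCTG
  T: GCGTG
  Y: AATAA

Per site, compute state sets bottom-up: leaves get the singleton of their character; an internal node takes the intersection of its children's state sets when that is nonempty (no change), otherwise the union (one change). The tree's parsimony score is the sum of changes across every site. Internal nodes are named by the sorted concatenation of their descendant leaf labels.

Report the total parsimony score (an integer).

BT@0: {A} ∪ {G} = {A,G} (union, +1)
LY@0: {A} ∩ {A} = {A} (intersection, +0)
BLTY@0: {A,G} ∩ {A} = {A} (intersection, +0)
BT@1: {T} ∪ {C} = {C,T} (union, +1)
LY@1: {T} ∪ {A} = {A,T} (union, +1)
BLTY@1: {C,T} ∩ {A,T} = {T} (intersection, +0)
BT@2: {G} ∩ {G} = {G} (intersection, +0)
LY@2: {C} ∪ {T} = {C,T} (union, +1)
BLTY@2: {G} ∪ {C,T} = {C,G,T} (union, +1)
BT@3: {T} ∩ {T} = {T} (intersection, +0)
LY@3: {T} ∪ {A} = {A,T} (union, +1)
BLTY@3: {T} ∩ {A,T} = {T} (intersection, +0)
BT@4: {C} ∪ {G} = {C,G} (union, +1)
LY@4: {G} ∪ {A} = {A,G} (union, +1)
BLTY@4: {C,G} ∩ {A,G} = {G} (intersection, +0)
per-site changes: [1, 2, 2, 1, 2]; total = 8

8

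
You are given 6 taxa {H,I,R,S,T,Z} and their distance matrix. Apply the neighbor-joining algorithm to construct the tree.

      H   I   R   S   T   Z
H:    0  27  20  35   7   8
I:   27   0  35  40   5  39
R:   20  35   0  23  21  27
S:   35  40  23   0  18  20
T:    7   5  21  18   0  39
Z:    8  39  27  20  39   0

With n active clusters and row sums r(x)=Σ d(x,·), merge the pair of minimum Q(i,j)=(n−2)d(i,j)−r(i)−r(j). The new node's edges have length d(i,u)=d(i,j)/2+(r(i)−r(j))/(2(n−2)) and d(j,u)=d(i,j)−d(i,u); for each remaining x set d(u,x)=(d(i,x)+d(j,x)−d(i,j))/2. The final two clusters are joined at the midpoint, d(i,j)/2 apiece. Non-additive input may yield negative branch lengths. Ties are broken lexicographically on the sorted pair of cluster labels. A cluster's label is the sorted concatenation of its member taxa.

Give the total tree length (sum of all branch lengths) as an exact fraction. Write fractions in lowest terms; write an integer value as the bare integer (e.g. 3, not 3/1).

59

iteration 1: select I,T (d=5, Q=-216); attach at lengths (19/2, -9/2); label the merged cluster IT
  updated: d(H,IT)=29/2, d(IT,R)=51/2, d(IT,S)=53/2, d(IT,Z)=73/2
iteration 2: select H,Z (d=8, Q=-145); attach at lengths (5/3, 19/3); label the merged cluster HZ
  updated: d(HZ,IT)=43/2, d(HZ,R)=39/2, d(HZ,S)=47/2
iteration 3: select HZ,IT (d=43/2, Q=-95); attach at lengths (17/2, 13); label the merged cluster HITZ
  updated: d(HITZ,R)=47/4, d(HITZ,S)=57/4
iteration 4: select HITZ,R (d=47/4, Q=-49); attach at lengths (3/2, 41/4); label the merged cluster HIRTZ
  updated: d(HIRTZ,S)=51/4
iteration 5: select HIRTZ,S (d=51/4); attach at lengths (51/8, 51/8); label the merged cluster HIRSTZ
final tree: ((((H:5/3,Z:19/3):17/2,(I:19/2,T:-9/2):13):3/2,R:41/4):51/8,S:51/8)
total length: 59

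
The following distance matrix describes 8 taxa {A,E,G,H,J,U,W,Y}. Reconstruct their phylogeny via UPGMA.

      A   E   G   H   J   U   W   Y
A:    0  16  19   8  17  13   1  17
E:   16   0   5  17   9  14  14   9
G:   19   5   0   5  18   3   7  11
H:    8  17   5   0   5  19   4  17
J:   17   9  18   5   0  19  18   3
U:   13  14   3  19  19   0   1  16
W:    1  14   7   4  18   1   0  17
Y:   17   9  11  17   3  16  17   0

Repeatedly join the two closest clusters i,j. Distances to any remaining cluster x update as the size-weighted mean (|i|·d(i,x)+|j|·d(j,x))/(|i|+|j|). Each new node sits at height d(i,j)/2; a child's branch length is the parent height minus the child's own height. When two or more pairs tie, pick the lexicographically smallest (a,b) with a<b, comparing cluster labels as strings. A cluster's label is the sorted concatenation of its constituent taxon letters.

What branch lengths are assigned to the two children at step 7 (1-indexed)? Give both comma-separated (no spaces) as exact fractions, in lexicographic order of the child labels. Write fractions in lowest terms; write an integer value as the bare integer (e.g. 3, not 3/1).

iteration 1: select A,W (d=1); attach at lengths (1/2, 1/2); label the merged cluster AW
  updated: d(AW,E)=15, d(AW,G)=13, d(AW,H)=6, d(AW,J)=35/2, d(AW,U)=7, d(AW,Y)=17
iteration 2: select G,U (d=3); attach at lengths (3/2, 3/2); label the merged cluster GU
  updated: d(AW,GU)=10, d(E,GU)=19/2, d(GU,H)=12, d(GU,J)=37/2, d(GU,Y)=27/2
iteration 3: select J,Y (d=3); attach at lengths (3/2, 3/2); label the merged cluster JY
  updated: d(AW,JY)=69/4, d(E,JY)=9, d(GU,JY)=16, d(H,JY)=11
iteration 4: select AW,H (d=6); attach at lengths (5/2, 3); label the merged cluster AHW
  updated: d(AHW,E)=47/3, d(AHW,GU)=32/3, d(AHW,JY)=91/6
iteration 5: select E,JY (d=9); attach at lengths (9/2, 3); label the merged cluster EJY
  updated: d(AHW,EJY)=46/3, d(EJY,GU)=83/6
iteration 6: select AHW,GU (d=32/3); attach at lengths (7/3, 23/6); label the merged cluster AGHUW
  updated: d(AGHUW,EJY)=221/15
iteration 7: select AGHUW,EJY (d=221/15); attach at lengths (61/30, 43/15); label the merged cluster AEGHJUWY
final tree: ((((A:1/2,W:1/2):5/2,H:3):7/3,(G:3/2,U:3/2):23/6):61/30,(E:9/2,(J:3/2,Y:3/2):3):43/15)
total length: 466/15

61/30,43/15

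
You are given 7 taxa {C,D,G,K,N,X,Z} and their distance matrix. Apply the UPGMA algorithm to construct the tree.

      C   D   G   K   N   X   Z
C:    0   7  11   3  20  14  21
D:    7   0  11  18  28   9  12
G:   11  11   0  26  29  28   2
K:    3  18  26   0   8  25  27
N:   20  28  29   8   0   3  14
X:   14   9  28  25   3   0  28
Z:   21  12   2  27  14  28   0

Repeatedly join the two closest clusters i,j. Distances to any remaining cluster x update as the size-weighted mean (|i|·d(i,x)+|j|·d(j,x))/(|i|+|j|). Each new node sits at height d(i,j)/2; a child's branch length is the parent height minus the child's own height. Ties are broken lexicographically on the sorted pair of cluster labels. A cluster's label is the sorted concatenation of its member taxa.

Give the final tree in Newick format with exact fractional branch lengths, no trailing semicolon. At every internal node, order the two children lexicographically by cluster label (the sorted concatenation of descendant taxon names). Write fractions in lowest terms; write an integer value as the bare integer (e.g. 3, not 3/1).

step 1: merge (G,Z) at d=2; branch lengths G→1, Z→1; new cluster GZ
  updated: d(C,GZ)=16, d(D,GZ)=23/2, d(GZ,K)=53/2, d(GZ,N)=43/2, d(GZ,X)=28
step 2: merge (C,K) at d=3; branch lengths C→3/2, K→3/2; new cluster CK
  updated: d(CK,D)=25/2, d(CK,GZ)=85/4, d(CK,N)=14, d(CK,X)=39/2
step 3: merge (N,X) at d=3; branch lengths N→3/2, X→3/2; new cluster NX
  updated: d(CK,NX)=67/4, d(D,NX)=37/2, d(GZ,NX)=99/4
step 4: merge (D,GZ) at d=23/2; branch lengths D→23/4, GZ→19/4; new cluster DGZ
  updated: d(CK,DGZ)=55/3, d(DGZ,NX)=68/3
step 5: merge (CK,NX) at d=67/4; branch lengths CK→55/8, NX→55/8; new cluster CKNX
  updated: d(CKNX,DGZ)=41/2
step 6: merge (CKNX,DGZ) at d=41/2; branch lengths CKNX→15/8, DGZ→9/2; new cluster CDGKNXZ
final tree: (((C:3/2,K:3/2):55/8,(N:3/2,X:3/2):55/8):15/8,(D:23/4,(G:1,Z:1):19/4):9/2)
total length: 309/8

(((C:3/2,K:3/2):55/8,(N:3/2,X:3/2):55/8):15/8,(D:23/4,(G:1,Z:1):19/4):9/2)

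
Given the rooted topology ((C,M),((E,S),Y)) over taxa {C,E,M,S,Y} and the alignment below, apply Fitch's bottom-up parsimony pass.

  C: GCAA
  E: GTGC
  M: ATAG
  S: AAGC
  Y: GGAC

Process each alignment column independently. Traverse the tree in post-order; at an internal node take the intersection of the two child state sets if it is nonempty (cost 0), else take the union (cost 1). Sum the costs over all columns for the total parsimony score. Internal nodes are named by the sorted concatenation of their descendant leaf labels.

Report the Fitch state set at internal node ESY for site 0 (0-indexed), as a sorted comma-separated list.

G

site 0, node CM: C={G} ∪ M={A} → {A,G} (+1)
site 0, node ES: E={G} ∪ S={A} → {A,G} (+1)
site 0, node ESY: ES={A,G} ∩ Y={G} → {G} (+0)
site 0, node CEMSY: CM={A,G} ∩ ESY={G} → {G} (+0)
site 1, node CM: C={C} ∪ M={T} → {C,T} (+1)
site 1, node ES: E={T} ∪ S={A} → {A,T} (+1)
site 1, node ESY: ES={A,T} ∪ Y={G} → {A,G,T} (+1)
site 1, node CEMSY: CM={C,T} ∩ ESY={A,G,T} → {T} (+0)
site 2, node CM: C={A} ∩ M={A} → {A} (+0)
site 2, node ES: E={G} ∩ S={G} → {G} (+0)
site 2, node ESY: ES={G} ∪ Y={A} → {A,G} (+1)
site 2, node CEMSY: CM={A} ∩ ESY={A,G} → {A} (+0)
site 3, node CM: C={A} ∪ M={G} → {A,G} (+1)
site 3, node ES: E={C} ∩ S={C} → {C} (+0)
site 3, node ESY: ES={C} ∩ Y={C} → {C} (+0)
site 3, node CEMSY: CM={A,G} ∪ ESY={C} → {A,C,G} (+1)
per-site changes: [2, 3, 1, 2]; total = 8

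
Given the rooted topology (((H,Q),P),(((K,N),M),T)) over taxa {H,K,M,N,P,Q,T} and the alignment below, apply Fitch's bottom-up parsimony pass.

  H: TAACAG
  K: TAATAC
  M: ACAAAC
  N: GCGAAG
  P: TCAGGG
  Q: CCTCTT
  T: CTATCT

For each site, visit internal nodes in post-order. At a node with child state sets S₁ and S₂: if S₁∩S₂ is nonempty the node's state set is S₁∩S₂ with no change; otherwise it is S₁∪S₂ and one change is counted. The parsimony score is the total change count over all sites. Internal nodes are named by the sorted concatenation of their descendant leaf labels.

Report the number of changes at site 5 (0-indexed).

[col 0] HQ: children H:{T}, Q:{C} ∪→ {C,T}; cost 1
[col 0] HPQ: children HQ:{C,T}, P:{T} ∩→ {T}; cost 0
[col 0] KN: children K:{T}, N:{G} ∪→ {G,T}; cost 1
[col 0] KMN: children KN:{G,T}, M:{A} ∪→ {A,G,T}; cost 1
[col 0] KMNT: children KMN:{A,G,T}, T:{C} ∪→ {A,C,G,T}; cost 1
[col 0] HKMNPQT: children HPQ:{T}, KMNT:{A,C,G,T} ∩→ {T}; cost 0
[col 1] HQ: children H:{A}, Q:{C} ∪→ {A,C}; cost 1
[col 1] HPQ: children HQ:{A,C}, P:{C} ∩→ {C}; cost 0
[col 1] KN: children K:{A}, N:{C} ∪→ {A,C}; cost 1
[col 1] KMN: children KN:{A,C}, M:{C} ∩→ {C}; cost 0
[col 1] KMNT: children KMN:{C}, T:{T} ∪→ {C,T}; cost 1
[col 1] HKMNPQT: children HPQ:{C}, KMNT:{C,T} ∩→ {C}; cost 0
[col 2] HQ: children H:{A}, Q:{T} ∪→ {A,T}; cost 1
[col 2] HPQ: children HQ:{A,T}, P:{A} ∩→ {A}; cost 0
[col 2] KN: children K:{A}, N:{G} ∪→ {A,G}; cost 1
[col 2] KMN: children KN:{A,G}, M:{A} ∩→ {A}; cost 0
[col 2] KMNT: children KMN:{A}, T:{A} ∩→ {A}; cost 0
[col 2] HKMNPQT: children HPQ:{A}, KMNT:{A} ∩→ {A}; cost 0
[col 3] HQ: children H:{C}, Q:{C} ∩→ {C}; cost 0
[col 3] HPQ: children HQ:{C}, P:{G} ∪→ {C,G}; cost 1
[col 3] KN: children K:{T}, N:{A} ∪→ {A,T}; cost 1
[col 3] KMN: children KN:{A,T}, M:{A} ∩→ {A}; cost 0
[col 3] KMNT: children KMN:{A}, T:{T} ∪→ {A,T}; cost 1
[col 3] HKMNPQT: children HPQ:{C,G}, KMNT:{A,T} ∪→ {A,C,G,T}; cost 1
[col 4] HQ: children H:{A}, Q:{T} ∪→ {A,T}; cost 1
[col 4] HPQ: children HQ:{A,T}, P:{G} ∪→ {A,G,T}; cost 1
[col 4] KN: children K:{A}, N:{A} ∩→ {A}; cost 0
[col 4] KMN: children KN:{A}, M:{A} ∩→ {A}; cost 0
[col 4] KMNT: children KMN:{A}, T:{C} ∪→ {A,C}; cost 1
[col 4] HKMNPQT: children HPQ:{A,G,T}, KMNT:{A,C} ∩→ {A}; cost 0
[col 5] HQ: children H:{G}, Q:{T} ∪→ {G,T}; cost 1
[col 5] HPQ: children HQ:{G,T}, P:{G} ∩→ {G}; cost 0
[col 5] KN: children K:{C}, N:{G} ∪→ {C,G}; cost 1
[col 5] KMN: children KN:{C,G}, M:{C} ∩→ {C}; cost 0
[col 5] KMNT: children KMN:{C}, T:{T} ∪→ {C,T}; cost 1
[col 5] HKMNPQT: children HPQ:{G}, KMNT:{C,T} ∪→ {C,G,T}; cost 1
per-site changes: [4, 3, 2, 4, 3, 4]; total = 20

4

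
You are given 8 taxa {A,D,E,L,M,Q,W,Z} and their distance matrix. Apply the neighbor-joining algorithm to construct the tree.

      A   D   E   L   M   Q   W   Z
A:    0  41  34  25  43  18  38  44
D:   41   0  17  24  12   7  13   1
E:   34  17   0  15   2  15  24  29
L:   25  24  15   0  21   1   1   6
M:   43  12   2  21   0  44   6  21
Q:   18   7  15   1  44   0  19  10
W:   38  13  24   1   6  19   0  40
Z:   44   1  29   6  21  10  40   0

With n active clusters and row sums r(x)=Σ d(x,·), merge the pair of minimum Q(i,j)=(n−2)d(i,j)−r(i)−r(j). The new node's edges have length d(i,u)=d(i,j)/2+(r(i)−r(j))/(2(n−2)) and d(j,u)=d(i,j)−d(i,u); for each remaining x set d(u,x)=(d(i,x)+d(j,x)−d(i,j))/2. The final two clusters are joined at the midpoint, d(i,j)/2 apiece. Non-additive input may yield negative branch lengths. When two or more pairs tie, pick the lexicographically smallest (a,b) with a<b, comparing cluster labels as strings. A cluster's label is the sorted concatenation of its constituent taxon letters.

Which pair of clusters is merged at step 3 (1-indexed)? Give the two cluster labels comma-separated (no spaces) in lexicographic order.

step 1: merge (E,M) at d=2, Q=-273; branch lengths E→-1/12, M→25/12; new cluster EM
  updated: d(A,EM)=75/2, d(D,EM)=27/2, d(EM,L)=17, d(EM,Q)=57/2, d(EM,W)=14, d(EM,Z)=24
step 2: merge (D,Z) at d=1, Q=-439/2; branch lengths D→-41/20, Z→61/20; new cluster DZ
  updated: d(A,DZ)=42, d(DZ,EM)=73/4, d(DZ,L)=29/2, d(DZ,Q)=8, d(DZ,W)=26
step 3: merge (A,Q) at d=18, Q=-163; branch lengths A→79/4, Q→-7/4; new cluster AQ
  updated: d(AQ,DZ)=16, d(AQ,EM)=24, d(AQ,L)=4, d(AQ,W)=39/2
step 4: merge (L,W) at d=1, Q=-94; branch lengths L→-7/2, W→9/2; new cluster LW
  updated: d(AQ,LW)=45/4, d(DZ,LW)=79/4, d(EM,LW)=15
step 5: merge (AQ,LW) at d=45/4, Q=-299/4; branch lengths AQ→111/16, LW→69/16; new cluster ALQW
  updated: d(ALQW,DZ)=49/4, d(ALQW,EM)=111/8
step 6: merge (ALQW,DZ) at d=49/4, Q=-355/8; branch lengths ALQW→63/16, DZ→133/16; new cluster ADLQWZ
  updated: d(ADLQWZ,EM)=159/16
step 7: merge (ADLQWZ,EM) at d=159/16; branch lengths ADLQWZ→159/32, EM→159/32; new cluster ADELMQWZ
final tree: ((((A:79/4,Q:-7/4):111/16,(L:-7/2,W:9/2):69/16):63/16,(D:-41/20,Z:61/20):133/16):159/32,(E:-1/12,M:25/12):159/32)
total length: 887/16

A,Q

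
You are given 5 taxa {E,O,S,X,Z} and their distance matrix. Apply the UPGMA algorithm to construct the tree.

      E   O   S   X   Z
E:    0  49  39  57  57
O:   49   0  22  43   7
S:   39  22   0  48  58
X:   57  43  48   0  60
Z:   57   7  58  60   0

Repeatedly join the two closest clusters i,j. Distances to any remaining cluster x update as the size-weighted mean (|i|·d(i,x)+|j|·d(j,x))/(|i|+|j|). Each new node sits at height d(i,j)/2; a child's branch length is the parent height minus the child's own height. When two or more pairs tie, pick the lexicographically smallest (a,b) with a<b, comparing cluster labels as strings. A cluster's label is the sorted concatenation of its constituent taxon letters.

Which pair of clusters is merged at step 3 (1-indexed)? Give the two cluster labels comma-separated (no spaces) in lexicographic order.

ES,OZ

iteration 1: select O,Z (d=7); attach at lengths (7/2, 7/2); label the merged cluster OZ
  updated: d(E,OZ)=53, d(OZ,S)=40, d(OZ,X)=103/2
iteration 2: select E,S (d=39); attach at lengths (39/2, 39/2); label the merged cluster ES
  updated: d(ES,OZ)=93/2, d(ES,X)=105/2
iteration 3: select ES,OZ (d=93/2); attach at lengths (15/4, 79/4); label the merged cluster EOSZ
  updated: d(EOSZ,X)=52
iteration 4: select EOSZ,X (d=52); attach at lengths (11/4, 26); label the merged cluster EOSXZ
final tree: (((E:39/2,S:39/2):15/4,(O:7/2,Z:7/2):79/4):11/4,X:26)
total length: 393/4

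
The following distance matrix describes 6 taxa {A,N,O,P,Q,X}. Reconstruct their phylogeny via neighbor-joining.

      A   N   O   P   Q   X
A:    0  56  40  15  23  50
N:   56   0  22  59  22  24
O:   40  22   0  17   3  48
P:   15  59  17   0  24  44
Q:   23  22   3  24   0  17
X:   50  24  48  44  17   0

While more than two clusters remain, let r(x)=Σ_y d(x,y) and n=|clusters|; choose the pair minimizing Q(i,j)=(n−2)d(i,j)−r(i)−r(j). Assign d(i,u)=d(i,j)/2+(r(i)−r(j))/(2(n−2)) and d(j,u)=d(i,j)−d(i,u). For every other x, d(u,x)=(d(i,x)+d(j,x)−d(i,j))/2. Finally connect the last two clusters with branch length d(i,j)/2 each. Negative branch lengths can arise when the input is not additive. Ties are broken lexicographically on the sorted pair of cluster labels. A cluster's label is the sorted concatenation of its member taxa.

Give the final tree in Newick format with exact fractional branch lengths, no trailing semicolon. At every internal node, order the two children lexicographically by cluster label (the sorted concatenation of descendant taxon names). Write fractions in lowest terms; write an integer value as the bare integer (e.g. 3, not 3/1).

((((A:85/8,P:35/8):259/16,O:77/16):71/16,(N:41/4,X:55/4):207/16):-87/32,Q:-87/32)

iteration 1: select A,P (d=15, Q=-283); attach at lengths (85/8, 35/8); label the merged cluster AP
  updated: d(AP,N)=50, d(AP,O)=21, d(AP,Q)=16, d(AP,X)=79/2
iteration 2: select N,X (d=24, Q=-349/2); attach at lengths (41/4, 55/4); label the merged cluster NX
  updated: d(AP,NX)=131/4, d(NX,O)=23, d(NX,Q)=15/2
iteration 3: select AP,O (d=21, Q=-299/4); attach at lengths (259/16, 77/16); label the merged cluster AOP
  updated: d(AOP,NX)=139/8, d(AOP,Q)=-1
iteration 4: select AOP,NX (d=139/8, Q=-191/8); attach at lengths (71/16, 207/16); label the merged cluster ANOPX
  updated: d(ANOPX,Q)=-87/16
iteration 5: select ANOPX,Q (d=-87/16); attach at lengths (-87/32, -87/32); label the merged cluster ANOPQX
final tree: ((((A:85/8,P:35/8):259/16,O:77/16):71/16,(N:41/4,X:55/4):207/16):-87/32,Q:-87/32)
total length: 1151/16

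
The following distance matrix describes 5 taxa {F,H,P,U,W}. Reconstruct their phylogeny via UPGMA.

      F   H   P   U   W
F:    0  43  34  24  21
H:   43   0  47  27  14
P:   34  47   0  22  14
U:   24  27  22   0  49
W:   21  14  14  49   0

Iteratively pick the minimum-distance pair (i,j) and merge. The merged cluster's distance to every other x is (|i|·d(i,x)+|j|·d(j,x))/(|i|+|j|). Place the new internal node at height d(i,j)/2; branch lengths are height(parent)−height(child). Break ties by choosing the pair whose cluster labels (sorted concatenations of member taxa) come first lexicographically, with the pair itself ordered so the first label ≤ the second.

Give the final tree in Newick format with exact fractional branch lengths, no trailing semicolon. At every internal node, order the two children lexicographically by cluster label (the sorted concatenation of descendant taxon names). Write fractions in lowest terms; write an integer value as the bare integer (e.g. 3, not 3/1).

((F:29/2,(P:11,U:11):7/2):9/4,(H:7,W:7):39/4)

1. join H+W (d=14) ⇒ HW; edges |H|=7, |W|=7
  updated: d(F,HW)=32, d(HW,P)=61/2, d(HW,U)=38
2. join P+U (d=22) ⇒ PU; edges |P|=11, |U|=11
  updated: d(F,PU)=29, d(HW,PU)=137/4
3. join F+PU (d=29) ⇒ FPU; edges |F|=29/2, |PU|=7/2
  updated: d(FPU,HW)=67/2
4. join FPU+HW (d=67/2) ⇒ FHPUW; edges |FPU|=9/4, |HW|=39/4
final tree: ((F:29/2,(P:11,U:11):7/2):9/4,(H:7,W:7):39/4)
total length: 66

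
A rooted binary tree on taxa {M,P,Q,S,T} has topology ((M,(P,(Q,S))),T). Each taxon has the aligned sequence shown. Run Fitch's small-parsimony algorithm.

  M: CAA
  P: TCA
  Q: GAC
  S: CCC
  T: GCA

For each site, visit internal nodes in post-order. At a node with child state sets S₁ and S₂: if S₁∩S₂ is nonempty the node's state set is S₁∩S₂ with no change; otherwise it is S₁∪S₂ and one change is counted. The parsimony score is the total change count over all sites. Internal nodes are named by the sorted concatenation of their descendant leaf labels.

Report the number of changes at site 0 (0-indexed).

[col 0] QS: children Q:{G}, S:{C} ∪→ {C,G}; cost 1
[col 0] PQS: children P:{T}, QS:{C,G} ∪→ {C,G,T}; cost 1
[col 0] MPQS: children M:{C}, PQS:{C,G,T} ∩→ {C}; cost 0
[col 0] MPQST: children MPQS:{C}, T:{G} ∪→ {C,G}; cost 1
[col 1] QS: children Q:{A}, S:{C} ∪→ {A,C}; cost 1
[col 1] PQS: children P:{C}, QS:{A,C} ∩→ {C}; cost 0
[col 1] MPQS: children M:{A}, PQS:{C} ∪→ {A,C}; cost 1
[col 1] MPQST: children MPQS:{A,C}, T:{C} ∩→ {C}; cost 0
[col 2] QS: children Q:{C}, S:{C} ∩→ {C}; cost 0
[col 2] PQS: children P:{A}, QS:{C} ∪→ {A,C}; cost 1
[col 2] MPQS: children M:{A}, PQS:{A,C} ∩→ {A}; cost 0
[col 2] MPQST: children MPQS:{A}, T:{A} ∩→ {A}; cost 0
per-site changes: [3, 2, 1]; total = 6

3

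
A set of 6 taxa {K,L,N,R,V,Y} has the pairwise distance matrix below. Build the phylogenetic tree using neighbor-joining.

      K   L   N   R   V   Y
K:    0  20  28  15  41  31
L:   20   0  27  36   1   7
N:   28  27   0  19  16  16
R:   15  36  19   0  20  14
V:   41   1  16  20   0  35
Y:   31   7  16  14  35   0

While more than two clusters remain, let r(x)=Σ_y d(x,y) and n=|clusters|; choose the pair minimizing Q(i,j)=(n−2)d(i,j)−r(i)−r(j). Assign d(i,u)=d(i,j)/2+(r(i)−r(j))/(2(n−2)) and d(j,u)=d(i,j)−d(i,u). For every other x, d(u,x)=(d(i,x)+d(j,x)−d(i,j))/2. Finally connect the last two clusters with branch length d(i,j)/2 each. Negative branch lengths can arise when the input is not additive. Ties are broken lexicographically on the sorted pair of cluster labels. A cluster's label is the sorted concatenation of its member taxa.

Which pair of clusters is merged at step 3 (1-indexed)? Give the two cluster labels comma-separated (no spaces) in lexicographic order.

iteration 1: select L,V (d=1, Q=-200); attach at lengths (-9/4, 13/4); label the merged cluster LV
  updated: d(K,LV)=30, d(LV,N)=21, d(LV,R)=55/2, d(LV,Y)=41/2
iteration 2: select K,R (d=15, Q=-269/2); attach at lengths (49/4, 11/4); label the merged cluster KR
  updated: d(KR,LV)=85/4, d(KR,N)=16, d(KR,Y)=15
iteration 3: select KR,Y (d=15, Q=-295/4); attach at lengths (123/16, 117/16); label the merged cluster KRY
  updated: d(KRY,LV)=107/8, d(KRY,N)=17/2
iteration 4: select KRY,LV (d=107/8, Q=-343/8); attach at lengths (7/16, 207/16); label the merged cluster KLRVY
  updated: d(KLRVY,N)=129/16
iteration 5: select KLRVY,N (d=129/16); attach at lengths (129/32, 129/32); label the merged cluster KLNRVY
final tree: ((((K:49/4,R:11/4):123/16,Y:117/16):7/16,(L:-9/4,V:13/4):207/16):129/32,N:129/32)
total length: 839/16

KR,Y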